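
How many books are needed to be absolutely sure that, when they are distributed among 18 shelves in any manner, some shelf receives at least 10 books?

163

With 162 books one could put exactly 9 in each of the 18 shelves, and no shelf would reach 10.
Pigeonhole: one more book must land in a shelf that already has 9, giving it 10.
So 18 × 9 + 1 = 163 books are required.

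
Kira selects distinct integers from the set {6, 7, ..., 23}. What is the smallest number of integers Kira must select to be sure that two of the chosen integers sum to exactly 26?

Group the elements by complementary pair {x, 26−x}: {6,20}, {7,19}, {8,18}, …, giving 7 two-element pairs, the single value 13 (it cannot pair with itself since the integers are distinct), and 3 integers whose partner 26−x falls outside [6,23].
By pigeonhole, treating each of those 11 groups as a pigeonhole, one can pick one integer per group — 11 integers — with no two summing to 26.
The 12th integer lands in an occupied pair, forcing a sum of 26.

12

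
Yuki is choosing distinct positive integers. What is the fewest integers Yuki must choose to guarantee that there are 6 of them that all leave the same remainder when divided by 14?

The 14 residue classes mod 14 are the pigeonholes.
With 70 integers one could put 5 in each residue class and have no class reach 6.
The 71st integer pushes some class to 6, so 14·5 + 1 = 71.

71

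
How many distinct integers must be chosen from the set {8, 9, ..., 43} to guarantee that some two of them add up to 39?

25

A set avoiding the sum 39 can contain at most one of each pair {x, 39−x}, plus the 12 elements whose complement lies outside the range.
The integers 20, …, 43 (24 of them) are such a set: any two sum to at least 20+21 = 41 > 39.
Any 25th integer completes one of the 12 pairs, so 25 choices force a sum of 39.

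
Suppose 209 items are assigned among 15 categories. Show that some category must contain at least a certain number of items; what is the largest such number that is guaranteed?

The 15 categories are the holes and the 209 items are the pigeons.
If every category held at most 13 items, the total would be at most 15 × 13 = 195, which is less than 209.
So some category holds at least ⌈209/15⌉ = 14 items.

14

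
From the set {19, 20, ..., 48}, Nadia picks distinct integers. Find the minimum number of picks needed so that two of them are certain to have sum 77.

Two chosen integers sum to 77 exactly when both halves of some pair {x, 77−x} with 29 ≤ x ≤ 77−x ≤ 48 are chosen — 10 such pairs.
The remaining 10 elements (those with no distinct partner in range) can never complete a 77-sum, so the worst case takes all of them and one from each pair: 10 + 10 = 20.
The 21st integer has to be the second member of some pair, so 20 + 1 = 21.

21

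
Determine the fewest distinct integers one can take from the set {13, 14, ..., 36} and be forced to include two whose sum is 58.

Two chosen integers sum to 58 exactly when both halves of some pair {x, 58−x} with 22 ≤ x ≤ 58−x ≤ 36 are chosen — 7 such pairs.
The remaining 10 elements (those with no distinct partner in range) can never complete a 58-sum, so the worst case takes all of them and one from each pair: 10 + 7 = 17.
The 18th integer has to be the second member of some pair, so 17 + 1 = 18.

18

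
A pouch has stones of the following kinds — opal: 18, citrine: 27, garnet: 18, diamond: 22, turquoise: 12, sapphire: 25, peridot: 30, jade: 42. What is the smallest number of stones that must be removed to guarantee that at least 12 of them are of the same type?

89

An adversary could hand out at most 11 stones per type: 11 + 11 + 11 + 11 + 11 + 11 + 11 + 11 = 88 stones and still no type has 12.
By pigeonhole, one more stone lands in a type already at 11, so 89 draws are enough and 88 are not.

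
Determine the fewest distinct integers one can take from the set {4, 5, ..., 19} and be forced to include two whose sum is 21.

Group the elements by complementary pair {x, 21−x}: {4,17}, {5,16}, {6,15}, …, giving 7 two-element pairs and 2 integers whose partner 21−x falls outside [4,19].
By the pigeonhole principle, treating each of those 9 groups as a pigeonhole, one can pick one integer per group — 9 integers — with no two summing to 21.
The 10th integer lands in an occupied pair, forcing a sum of 21.

10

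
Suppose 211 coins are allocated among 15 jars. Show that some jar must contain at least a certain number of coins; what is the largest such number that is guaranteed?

By pigeonhole, the 15 jars are the holes and the 211 coins are the pigeons.
If every jar held at most 14 coins, the total would be at most 15 × 14 = 210, which is less than 211.
So some jar holds at least ⌈211/15⌉ = 15 coins.

15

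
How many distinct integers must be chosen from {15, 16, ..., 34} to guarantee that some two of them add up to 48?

Two chosen integers sum to 48 exactly when both halves of some pair {x, 48−x} with 15 ≤ x ≤ 48−x ≤ 33 are chosen — 9 such pairs.
The remaining 2 elements (those with no distinct partner in range) can never complete a 48-sum, so the worst case takes all of them and one from each pair: 2 + 9 = 11.
The 12th integer has to be the second member of some pair, so 11 + 1 = 12.

12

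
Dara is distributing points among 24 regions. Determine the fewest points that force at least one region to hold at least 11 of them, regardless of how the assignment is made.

With 240 points one could put exactly 10 in each of the 24 regions, and no region would reach 11.
Pigeonhole: one more point must land in a region that already has 10, giving it 11.
So 24 × 10 + 1 = 241 points are required.

241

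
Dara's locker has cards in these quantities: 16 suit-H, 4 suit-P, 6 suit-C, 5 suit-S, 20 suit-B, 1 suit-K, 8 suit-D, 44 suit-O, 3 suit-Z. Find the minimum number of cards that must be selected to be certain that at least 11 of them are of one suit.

An adversary could hand out at most 10 cards per suit (6 suits run out sooner): 10 + 4 + 6 + 5 + 10 + 1 + 8 + 10 + 3 = 57 cards and still no suit has 11.
One more card lands in a suit already at 10, so 58 draws are enough and 57 are not.

58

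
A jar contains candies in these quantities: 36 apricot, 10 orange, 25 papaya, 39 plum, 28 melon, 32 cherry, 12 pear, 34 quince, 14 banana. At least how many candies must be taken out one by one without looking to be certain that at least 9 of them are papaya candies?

214

In the worst case for collecting papaya candies, every non-papaya candy comes out first.
There are 36 + 10 + 39 + 28 + 32 + 12 + 34 + 14 = 205 non-papaya candies altogether.
After those, each further candy must be papaya, so 205 + 9 = 214 draws guarantee 9 papaya candies.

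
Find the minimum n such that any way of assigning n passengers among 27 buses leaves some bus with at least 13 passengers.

325

With 324 passengers one could put exactly 12 in each of the 27 buses, and no bus would reach 13.
By the pigeonhole principle, one more passenger must land in a bus that already has 12, giving it 13.
So 27 × 12 + 1 = 325 passengers are required.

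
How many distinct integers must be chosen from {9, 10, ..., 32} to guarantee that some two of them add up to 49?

Group the elements by complementary pair {x, 49−x}: {17,32}, {18,31}, {19,30}, …, giving 8 two-element pairs and 8 integers whose partner 49−x falls outside [9,32].
Pigeonhole: treating each of those 16 groups as a pigeonhole, one can pick one integer per group — 16 integers — with no two summing to 49.
The 17th integer lands in an occupied pair, forcing a sum of 49.

17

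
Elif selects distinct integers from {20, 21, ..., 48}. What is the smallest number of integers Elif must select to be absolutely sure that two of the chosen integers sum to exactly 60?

A set avoiding the sum 60 can contain at most one of each pair {x, 60−x}, plus the 9 elements whose complement lies outside the range or equal to its own complement.
The integers 30, …, 48 (19 of them) are such a set: any two sum to at least 30+31 = 61 > 60.
By the pigeonhole principle, any 20th integer completes one of the 10 pairs, so 20 choices force a sum of 60.

20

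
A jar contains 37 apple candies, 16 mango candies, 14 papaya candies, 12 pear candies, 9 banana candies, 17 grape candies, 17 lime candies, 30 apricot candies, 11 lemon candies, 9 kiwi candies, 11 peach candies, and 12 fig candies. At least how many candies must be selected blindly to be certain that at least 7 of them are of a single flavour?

73

By the pigeonhole principle, the 12 flavours are the holes; the candies drawn are the pigeons.
To avoid 7 of any one flavour, the worst case takes at most 6 of each flavour.
That gives 6 + 6 + 6 + 6 + 6 + 6 + 6 + 6 + 6 + 6 + 6 + 6 = 72 candies with no flavour reaching 7.
The next candy forces some flavour to 7, so 72 + 1 = 73.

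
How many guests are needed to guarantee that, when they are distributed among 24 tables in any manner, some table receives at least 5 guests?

With 96 guests one could put exactly 4 in each of the 24 tables, and no table would reach 5.
One more guest must land in a table that already has 4, giving it 5.
So 24 × 4 + 1 = 97 guests are required.

97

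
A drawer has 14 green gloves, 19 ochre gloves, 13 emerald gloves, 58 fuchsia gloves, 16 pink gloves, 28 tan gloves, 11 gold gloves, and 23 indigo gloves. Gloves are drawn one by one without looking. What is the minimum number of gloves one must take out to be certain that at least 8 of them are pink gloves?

174

In the worst case for collecting pink gloves, every non-pink glove comes out first.
There are 14 + 19 + 13 + 58 + 28 + 11 + 23 = 166 non-pink gloves altogether.
After those, each further glove must be pink, so 166 + 8 = 174 draws guarantee 8 pink gloves.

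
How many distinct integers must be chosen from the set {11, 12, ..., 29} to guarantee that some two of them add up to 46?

Two chosen integers sum to 46 exactly when both halves of some pair {x, 46−x} with 17 ≤ x ≤ 46−x ≤ 29 are chosen — 6 such pairs.
The remaining 7 elements (those with no distinct partner in range) can never complete a 46-sum, so the worst case takes all of them and one from each pair: 7 + 6 = 13.
Pigeonhole: the 14th integer has to be the second member of some pair, so 13 + 1 = 14.

14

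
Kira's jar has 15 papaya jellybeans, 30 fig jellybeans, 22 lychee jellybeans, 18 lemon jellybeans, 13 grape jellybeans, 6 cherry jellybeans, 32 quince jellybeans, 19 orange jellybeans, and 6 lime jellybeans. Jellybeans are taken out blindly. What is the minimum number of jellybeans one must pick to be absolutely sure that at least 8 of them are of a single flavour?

62

Put each drawn jellybean into a box by flavour. The largest draw with every box below 8 takes min(count, 7) from each flavour; flavours with fewer than 7 contribute all they have.
Σ min(cᵢ, 7) = 7 + 7 + 7 + 7 + 7 + 6 + 7 + 7 + 6 = 61.
Draw number 61 + 1 = 62 must push one box to 8.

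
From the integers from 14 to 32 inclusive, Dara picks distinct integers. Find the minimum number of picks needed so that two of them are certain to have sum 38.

A set avoiding the sum 38 can contain at most one of each pair {x, 38−x}, plus the 9 elements whose complement lies outside the range or equal to its own complement.
The integers 19, …, 32 (14 of them) are such a set: any two sum to at least 19+20 = 39 > 38.
Any 15th integer completes one of the 5 pairs, so 15 choices force a sum of 38.

15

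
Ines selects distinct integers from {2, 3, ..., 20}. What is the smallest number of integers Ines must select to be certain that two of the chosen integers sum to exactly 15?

14

Group the elements by complementary pair {x, 15−x}: {2,13}, {3,12}, {4,11}, …, giving 6 two-element pairs and 7 integers whose partner 15−x falls outside [2,20].
Treating each of those 13 groups as a pigeonhole, one can pick one integer per group — 13 integers — with no two summing to 15.
The 14th integer lands in an occupied pair, forcing a sum of 15.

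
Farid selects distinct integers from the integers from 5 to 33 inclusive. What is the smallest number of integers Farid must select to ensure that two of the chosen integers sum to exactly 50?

22

A set avoiding the sum 50 can contain at most one of each pair {x, 50−x}, plus the 13 elements whose complement lies outside the range or equal to its own complement.
The integers 5, …, 25 (21 of them) are such a set: any two sum to at least 5+6 = 11 and at most 24+25 = 49 < 50.
Pigeonhole: any 22nd integer completes one of the 8 pairs, so 22 choices force a sum of 50.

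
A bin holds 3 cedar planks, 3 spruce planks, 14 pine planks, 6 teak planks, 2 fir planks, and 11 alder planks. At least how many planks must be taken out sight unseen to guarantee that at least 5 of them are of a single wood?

21

Put each drawn plank into a box by wood. The largest draw with every box below 5 takes min(count, 4) from each wood; woods with fewer than 4 contribute all they have.
Σ min(cᵢ, 4) = 3 + 3 + 4 + 4 + 2 + 4 = 20.
Draw number 20 + 1 = 21 must push one box to 5.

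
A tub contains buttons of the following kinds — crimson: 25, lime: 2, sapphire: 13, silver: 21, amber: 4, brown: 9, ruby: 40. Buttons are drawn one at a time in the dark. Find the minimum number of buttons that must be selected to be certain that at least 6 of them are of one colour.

32

By the pigeonhole principle, put each drawn button into a box by colour. The largest draw with every box below 6 takes min(count, 5) from each colour; colours with fewer than 5 contribute all they have.
Σ min(cᵢ, 5) = 5 + 2 + 5 + 5 + 4 + 5 + 5 = 31.
Draw number 31 + 1 = 32 must push one box to 6.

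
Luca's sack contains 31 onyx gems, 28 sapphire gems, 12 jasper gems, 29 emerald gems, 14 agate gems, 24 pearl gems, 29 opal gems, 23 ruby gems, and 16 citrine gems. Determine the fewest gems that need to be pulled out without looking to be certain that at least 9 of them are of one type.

73

An adversary could hand out at most 8 gems per type: 8 + 8 + 8 + 8 + 8 + 8 + 8 + 8 + 8 = 72 gems and still no type has 9.
Pigeonhole: one more gem lands in a type already at 8, so 73 draws are enough and 72 are not.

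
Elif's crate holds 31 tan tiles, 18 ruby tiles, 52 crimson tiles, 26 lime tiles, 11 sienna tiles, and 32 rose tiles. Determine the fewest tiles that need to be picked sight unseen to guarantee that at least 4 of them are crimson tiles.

In the worst case for collecting crimson tiles, every non-crimson tile comes out first.
There are 31 + 18 + 26 + 11 + 32 = 118 non-crimson tiles altogether.
After those, each further tile must be crimson, so 118 + 4 = 122 draws guarantee 4 crimson tiles.

122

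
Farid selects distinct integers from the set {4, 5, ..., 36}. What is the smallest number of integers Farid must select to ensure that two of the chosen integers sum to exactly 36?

20

A set avoiding the sum 36 can contain at most one of each pair {x, 36−x}, plus the 5 elements whose complement lies outside the range or equal to its own complement.
The integers 18, …, 36 (19 of them) are such a set: any two sum to at least 18+19 = 37 > 36.
Pigeonhole: any 20th integer completes one of the 14 pairs, so 20 choices force a sum of 36.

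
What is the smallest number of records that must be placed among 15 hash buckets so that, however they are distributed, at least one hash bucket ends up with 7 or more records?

With 90 records one could put exactly 6 in each of the 15 hash buckets, and no hash bucket would reach 7.
Pigeonhole: one more record must land in a hash bucket that already has 6, giving it 7.
So 15 × 6 + 1 = 91 records are required.

91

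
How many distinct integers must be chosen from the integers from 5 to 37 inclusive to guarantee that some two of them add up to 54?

24

A set avoiding the sum 54 can contain at most one of each pair {x, 54−x}, plus the 13 elements whose complement lies outside the range or equal to its own complement.
The integers 5, …, 27 (23 of them) are such a set: any two sum to at least 5+6 = 11 and at most 26+27 = 53 < 54.
By the pigeonhole principle, any 24th integer completes one of the 10 pairs, so 24 choices force a sum of 54.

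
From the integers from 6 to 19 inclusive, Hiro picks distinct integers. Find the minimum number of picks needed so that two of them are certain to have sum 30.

11

A set avoiding the sum 30 can contain at most one of each pair {x, 30−x}, plus the 6 elements whose complement lies outside the range or equal to its own complement.
The integers 6, …, 15 (10 of them) are such a set: any two sum to at least 6+7 = 13 and at most 14+15 = 29 < 30.
By the pigeonhole principle, any 11th integer completes one of the 4 pairs, so 11 choices force a sum of 30.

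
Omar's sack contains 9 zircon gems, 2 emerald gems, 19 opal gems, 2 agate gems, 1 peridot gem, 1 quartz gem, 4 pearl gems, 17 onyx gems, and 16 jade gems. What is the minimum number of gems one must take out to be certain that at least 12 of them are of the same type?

An adversary could hand out at most 11 gems per type (6 types run out sooner): 9 + 2 + 11 + 2 + 1 + 1 + 4 + 11 + 11 = 52 gems and still no type has 12.
Pigeonhole: one more gem lands in a type already at 11, so 53 draws are enough and 52 are not.

53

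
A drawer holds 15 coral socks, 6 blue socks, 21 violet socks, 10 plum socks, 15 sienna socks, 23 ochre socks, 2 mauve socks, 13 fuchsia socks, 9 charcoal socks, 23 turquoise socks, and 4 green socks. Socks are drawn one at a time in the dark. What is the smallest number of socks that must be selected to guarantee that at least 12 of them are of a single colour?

98

An adversary could hand out at most 11 socks per colour (5 colours run out sooner): 11 + 6 + 11 + 10 + 11 + 11 + 2 + 11 + 9 + 11 + 4 = 97 socks and still no colour has 12.
By the pigeonhole principle, one more sock lands in a colour already at 11, so 98 draws are enough and 97 are not.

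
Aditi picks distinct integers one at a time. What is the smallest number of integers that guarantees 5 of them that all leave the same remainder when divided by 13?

53

Pigeonhole: the 13 residue classes mod 13 are the pigeonholes.
With 52 integers one could put 4 in each residue class and have no class reach 5.
The 53rd integer pushes some class to 5, so 13·4 + 1 = 53.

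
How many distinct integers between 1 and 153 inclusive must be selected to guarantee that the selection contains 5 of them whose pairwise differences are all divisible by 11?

Integers whose pairwise differences are multiples of 11 are exactly those sharing a remainder mod 11. By pigeonhole, the 11 residue classes mod 11 are the pigeonholes.
With 44 integers one could put 4 in each residue class and have no class reach 5.
The 45th integer pushes some class to 5, so 11·4 + 1 = 45.

45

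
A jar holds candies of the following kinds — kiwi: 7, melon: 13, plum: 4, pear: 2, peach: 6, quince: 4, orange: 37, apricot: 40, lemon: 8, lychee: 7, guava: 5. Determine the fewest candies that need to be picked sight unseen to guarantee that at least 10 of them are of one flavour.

An adversary could hand out at most 9 candies per flavour (8 flavours run out sooner): 7 + 9 + 4 + 2 + 6 + 4 + 9 + 9 + 8 + 7 + 5 = 70 candies and still no flavour has 10.
By the pigeonhole principle, one more candy lands in a flavour already at 9, so 71 draws are enough and 70 are not.

71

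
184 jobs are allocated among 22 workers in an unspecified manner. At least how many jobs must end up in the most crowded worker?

9

The 22 workers are the holes and the 184 jobs are the pigeons.
If every worker held at most 8 jobs, the total would be at most 22 × 8 = 176, which is less than 184.
So some worker holds at least ⌈184/22⌉ = 9 jobs.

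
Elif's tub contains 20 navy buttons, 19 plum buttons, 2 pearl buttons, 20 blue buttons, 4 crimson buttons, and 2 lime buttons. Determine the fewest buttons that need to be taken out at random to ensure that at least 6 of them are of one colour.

The 6 colours are the holes; the buttons drawn are the pigeons.
To avoid 6 of any one colour, the worst case takes at most 5 of each colour, or every button of a colour that has fewer than 5.
That gives 5 + 5 + 2 + 5 + 4 + 2 = 23 buttons with no colour reaching 6.
The next button forces some colour to 6, so 23 + 1 = 24.

24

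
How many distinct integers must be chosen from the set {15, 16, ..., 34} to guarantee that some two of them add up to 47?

12

Two chosen integers sum to 47 exactly when both halves of some pair {x, 47−x} with 15 ≤ x ≤ 47−x ≤ 32 are chosen — 9 such pairs.
The remaining 2 elements (those with no distinct partner in range) can never complete a 47-sum, so the worst case takes all of them and one from each pair: 2 + 9 = 11.
By the pigeonhole principle, the 12th integer has to be the second member of some pair, so 11 + 1 = 12.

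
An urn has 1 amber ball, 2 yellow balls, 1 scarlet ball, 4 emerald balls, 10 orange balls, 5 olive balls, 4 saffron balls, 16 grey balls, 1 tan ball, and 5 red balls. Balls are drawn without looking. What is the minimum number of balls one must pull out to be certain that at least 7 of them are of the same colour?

By the pigeonhole principle, put each drawn ball into a box by colour. The largest draw with every box below 7 takes min(count, 6) from each colour; colours with fewer than 6 contribute all they have.
Σ min(cᵢ, 6) = 1 + 2 + 1 + 4 + 6 + 5 + 4 + 6 + 1 + 5 = 35.
Draw number 35 + 1 = 36 must push one box to 7.

36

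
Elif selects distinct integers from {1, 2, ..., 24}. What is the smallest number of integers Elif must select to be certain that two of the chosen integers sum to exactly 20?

Group the elements by complementary pair {x, 20−x}: {1,19}, {2,18}, {3,17}, …, giving 9 two-element pairs; the single value 10 (it cannot pair with itself since the integers are distinct); and 5 integers whose partner 20−x falls outside [1,24].
Treating each of those 15 groups as a pigeonhole, one can pick one integer per group — 15 integers — with no two summing to 20.
The 16th integer lands in an occupied pair, forcing a sum of 20.

16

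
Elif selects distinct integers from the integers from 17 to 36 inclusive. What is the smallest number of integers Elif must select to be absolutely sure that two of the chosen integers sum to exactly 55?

Two chosen integers sum to 55 exactly when both halves of some pair {x, 55−x} with 19 ≤ x ≤ 55−x ≤ 36 are chosen — 9 such pairs.
The remaining 2 elements (those with no distinct partner in range) can never complete a 55-sum, so the worst case takes all of them and one from each pair: 2 + 9 = 11.
The 12th integer has to be the second member of some pair, so 11 + 1 = 12.

12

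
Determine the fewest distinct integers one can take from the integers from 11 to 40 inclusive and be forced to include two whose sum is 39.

Group the elements by complementary pair {x, 39−x}: {11,28}, {12,27}, {13,26}, …, giving 9 two-element pairs and 12 integers whose partner 39−x falls outside [11,40].
Treating each of those 21 groups as a pigeonhole, one can pick one integer per group — 21 integers — with no two summing to 39.
The 22nd integer lands in an occupied pair, forcing a sum of 39.

22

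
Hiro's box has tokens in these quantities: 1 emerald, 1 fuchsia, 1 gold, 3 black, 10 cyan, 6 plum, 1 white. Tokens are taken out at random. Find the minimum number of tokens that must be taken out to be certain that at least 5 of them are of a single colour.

16

Pigeonhole: the 7 colours are the holes; the tokens drawn are the pigeons.
To avoid 5 of any one colour, the worst case takes at most 4 of each colour, or every token of a colour that has fewer than 4.
That gives 1 + 1 + 1 + 3 + 4 + 4 + 1 = 15 tokens with no colour reaching 5.
The next token forces some colour to 5, so 15 + 1 = 16.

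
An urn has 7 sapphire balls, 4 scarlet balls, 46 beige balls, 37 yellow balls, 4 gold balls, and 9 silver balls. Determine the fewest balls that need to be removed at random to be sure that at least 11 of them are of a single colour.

Pigeonhole: the 6 colours are the holes; the balls drawn are the pigeons.
To avoid 11 of any one colour, the worst case takes at most 10 of each colour, or every ball of a colour that has fewer than 10.
That gives 7 + 4 + 10 + 10 + 4 + 9 = 44 balls with no colour reaching 11.
The next ball forces some colour to 11, so 44 + 1 = 45.

45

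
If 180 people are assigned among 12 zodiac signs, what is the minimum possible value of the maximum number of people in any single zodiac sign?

15

The 12 zodiac signs are the holes and the 180 people are the pigeons.
If every zodiac sign held at most 14 people, the total would be at most 12 × 14 = 168, which is less than 180.
So some zodiac sign holds at least ⌈180/12⌉ = 15 people.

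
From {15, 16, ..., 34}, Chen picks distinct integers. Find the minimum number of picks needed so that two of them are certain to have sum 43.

Two chosen integers sum to 43 exactly when both halves of some pair {x, 43−x} with 15 ≤ x ≤ 43−x ≤ 28 are chosen — 7 such pairs.
The remaining 6 elements (those with no distinct partner in range) can never complete a 43-sum, so the worst case takes all of them and one from each pair: 6 + 7 = 13.
Pigeonhole: the 14th integer has to be the second member of some pair, so 13 + 1 = 14.

14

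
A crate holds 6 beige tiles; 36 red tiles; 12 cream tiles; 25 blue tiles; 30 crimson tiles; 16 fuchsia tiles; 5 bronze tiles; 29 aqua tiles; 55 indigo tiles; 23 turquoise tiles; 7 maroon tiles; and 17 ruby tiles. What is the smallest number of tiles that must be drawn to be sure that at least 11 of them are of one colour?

109

An adversary could hand out at most 10 tiles per colour (beige, bronze, maroon run out sooner): 6 + 10 + 10 + 10 + 10 + 10 + 5 + 10 + 10 + 10 + 7 + 10 = 108 tiles and still no colour has 11.
One more tile lands in a colour already at 10, so 109 draws are enough and 108 are not.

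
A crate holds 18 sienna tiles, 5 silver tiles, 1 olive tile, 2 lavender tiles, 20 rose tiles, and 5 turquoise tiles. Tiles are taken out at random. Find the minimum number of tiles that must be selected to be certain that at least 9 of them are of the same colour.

30

An adversary could hand out at most 8 tiles per colour (4 colours run out sooner): 8 + 5 + 1 + 2 + 8 + 5 = 29 tiles and still no colour has 9.
One more tile lands in a colour already at 8, so 30 draws are enough and 29 are not.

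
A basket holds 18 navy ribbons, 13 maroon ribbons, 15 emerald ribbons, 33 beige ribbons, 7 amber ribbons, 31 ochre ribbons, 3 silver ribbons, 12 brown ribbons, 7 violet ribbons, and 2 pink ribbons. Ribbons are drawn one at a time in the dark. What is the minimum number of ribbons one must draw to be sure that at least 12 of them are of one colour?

Put each drawn ribbon into a box by colour. The largest draw with every box below 12 takes min(count, 11) from each colour; colours with fewer than 11 contribute all they have.
Σ min(cᵢ, 11) = 11 + 11 + 11 + 11 + 7 + 11 + 3 + 11 + 7 + 2 = 85.
Draw number 85 + 1 = 86 must push one box to 12.

86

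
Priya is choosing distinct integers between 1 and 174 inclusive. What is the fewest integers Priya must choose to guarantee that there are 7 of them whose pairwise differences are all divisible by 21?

Integers whose pairwise differences are multiples of 21 are exactly those sharing a remainder mod 21. By pigeonhole, the 21 residue classes mod 21 are the pigeonholes.
With 126 integers one could put 6 in each residue class and have no class reach 7.
The 127th integer pushes some class to 7, so 21·6 + 1 = 127.

127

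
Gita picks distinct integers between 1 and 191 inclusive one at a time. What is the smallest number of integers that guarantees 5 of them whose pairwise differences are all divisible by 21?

85

Integers whose pairwise differences are multiples of 21 are exactly those sharing a remainder mod 21. The 21 residue classes mod 21 are the pigeonholes.
With 84 integers one could put 4 in each residue class and have no class reach 5.
The 85th integer pushes some class to 5, so 21·4 + 1 = 85.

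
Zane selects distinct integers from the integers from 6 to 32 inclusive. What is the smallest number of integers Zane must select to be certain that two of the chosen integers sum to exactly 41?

Two chosen integers sum to 41 exactly when both halves of some pair {x, 41−x} with 9 ≤ x ≤ 41−x ≤ 32 are chosen — 12 such pairs.
The remaining 3 elements (those with no distinct partner in range) can never complete a 41-sum, so the worst case takes all of them and one from each pair: 3 + 12 = 15.
By pigeonhole, the 16th integer has to be the second member of some pair, so 15 + 1 = 16.

16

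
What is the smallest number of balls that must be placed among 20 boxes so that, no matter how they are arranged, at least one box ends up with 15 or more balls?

281

With 280 balls one could put exactly 14 in each of the 20 boxes, and no box would reach 15.
By pigeonhole, one more ball must land in a box that already has 14, giving it 15.
So 20 × 14 + 1 = 281 balls are required.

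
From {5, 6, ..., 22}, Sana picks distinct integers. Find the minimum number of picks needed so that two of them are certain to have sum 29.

11

Group the elements by complementary pair {x, 29−x}: {7,22}, {8,21}, {9,20}, …, giving 8 two-element pairs and 2 integers whose partner 29−x falls outside [5,22].
Pigeonhole: treating each of those 10 groups as a pigeonhole, one can pick one integer per group — 10 integers — with no two summing to 29.
The 11th integer lands in an occupied pair, forcing a sum of 29.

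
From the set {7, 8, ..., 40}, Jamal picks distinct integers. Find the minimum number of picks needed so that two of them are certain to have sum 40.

A set avoiding the sum 40 can contain at most one of each pair {x, 40−x}, plus the 8 elements whose complement lies outside the range or equal to its own complement.
The integers 20, …, 40 (21 of them) are such a set: any two sum to at least 20+21 = 41 > 40.
By the pigeonhole principle, any 22nd integer completes one of the 13 pairs, so 22 choices force a sum of 40.

22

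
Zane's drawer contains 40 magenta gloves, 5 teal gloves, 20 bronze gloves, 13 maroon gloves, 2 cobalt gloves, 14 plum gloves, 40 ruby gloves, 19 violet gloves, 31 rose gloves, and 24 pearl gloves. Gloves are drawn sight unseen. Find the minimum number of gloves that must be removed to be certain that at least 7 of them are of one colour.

56

Pigeonhole: the 10 colours are the holes; the gloves drawn are the pigeons.
To avoid 7 of any one colour, the worst case takes at most 6 of each colour, or every glove of a colour that has fewer than 6.
That gives 6 + 5 + 6 + 6 + 2 + 6 + 6 + 6 + 6 + 6 = 55 gloves with no colour reaching 7.
The next glove forces some colour to 7, so 55 + 1 = 56.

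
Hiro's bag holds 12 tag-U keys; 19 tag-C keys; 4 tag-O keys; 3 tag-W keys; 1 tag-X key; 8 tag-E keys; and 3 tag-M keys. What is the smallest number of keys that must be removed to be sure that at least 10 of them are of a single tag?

An adversary could hand out at most 9 keys per tag (5 tags run out sooner): 9 + 9 + 4 + 3 + 1 + 8 + 3 = 37 keys and still no tag has 10.
Pigeonhole: one more key lands in a tag already at 9, so 38 draws are enough and 37 are not.

38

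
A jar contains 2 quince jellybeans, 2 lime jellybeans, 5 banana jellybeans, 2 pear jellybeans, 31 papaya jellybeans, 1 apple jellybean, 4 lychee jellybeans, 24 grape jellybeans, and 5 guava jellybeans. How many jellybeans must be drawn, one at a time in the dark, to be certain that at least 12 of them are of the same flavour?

44

Put each drawn jellybean into a box by flavour. The largest draw with every box below 12 takes min(count, 11) from each flavour; flavours with fewer than 11 contribute all they have.
Σ min(cᵢ, 11) = 2 + 2 + 5 + 2 + 11 + 1 + 4 + 11 + 5 = 43.
Draw number 43 + 1 = 44 must push one box to 12.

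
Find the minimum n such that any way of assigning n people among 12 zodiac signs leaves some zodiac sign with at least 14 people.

157

With 156 people one could put exactly 13 in each of the 12 zodiac signs, and no zodiac sign would reach 14.
By pigeonhole, one more person must land in a zodiac sign that already has 13, giving it 14.
So 12 × 13 + 1 = 157 people are required.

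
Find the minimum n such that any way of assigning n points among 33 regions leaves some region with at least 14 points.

With 429 points one could put exactly 13 in each of the 33 regions, and no region would reach 14.
One more point must land in a region that already has 13, giving it 14.
So 33 × 13 + 1 = 430 points are required.

430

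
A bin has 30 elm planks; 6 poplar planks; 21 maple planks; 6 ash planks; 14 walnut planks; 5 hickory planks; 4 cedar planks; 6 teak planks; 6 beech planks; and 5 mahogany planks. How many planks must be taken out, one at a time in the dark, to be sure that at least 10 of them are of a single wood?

Put each drawn plank into a box by wood. The largest draw with every box below 10 takes min(count, 9) from each wood; woods with fewer than 9 contribute all they have.
Σ min(cᵢ, 9) = 9 + 6 + 9 + 6 + 9 + 5 + 4 + 6 + 6 + 5 = 65.
Draw number 65 + 1 = 66 must push one box to 10.

66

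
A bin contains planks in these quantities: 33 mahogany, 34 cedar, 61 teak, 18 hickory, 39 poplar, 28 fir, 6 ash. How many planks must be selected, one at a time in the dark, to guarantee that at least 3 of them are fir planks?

194

In the worst case for collecting fir planks, every non-fir plank comes out first.
There are 33 + 34 + 61 + 18 + 39 + 6 = 191 non-fir planks altogether.
After those, each further plank must be fir, so 191 + 3 = 194 draws guarantee 3 fir planks.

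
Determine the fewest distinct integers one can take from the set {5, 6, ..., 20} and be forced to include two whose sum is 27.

A set avoiding the sum 27 can contain at most one of each pair {x, 27−x}, plus the 2 elements whose complement lies outside the range.
The integers 5, …, 13 (9 of them) are such a set: any two sum to at least 5+6 = 11 and at most 12+13 = 25 < 27.
Any 10th integer completes one of the 7 pairs, so 10 choices force a sum of 27.

10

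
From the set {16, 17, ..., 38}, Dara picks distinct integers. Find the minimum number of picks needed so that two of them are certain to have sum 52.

Group the elements by complementary pair {x, 52−x}: {16,36}, {17,35}, {18,34}, …, giving 10 two-element pairs; the single value 26 (it cannot pair with itself since the integers are distinct); and 2 integers whose partner 52−x falls outside [16,38].
By pigeonhole, treating each of those 13 groups as a pigeonhole, one can pick one integer per group — 13 integers — with no two summing to 52.
The 14th integer lands in an occupied pair, forcing a sum of 52.

14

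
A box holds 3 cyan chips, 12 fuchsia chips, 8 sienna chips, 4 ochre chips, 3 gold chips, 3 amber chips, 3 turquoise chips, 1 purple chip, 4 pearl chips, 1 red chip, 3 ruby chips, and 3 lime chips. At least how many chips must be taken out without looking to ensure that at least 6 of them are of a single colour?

The 12 colours are the holes; the chips drawn are the pigeons.
To avoid 6 of any one colour, the worst case takes at most 5 of each colour, or every chip of a colour that has fewer than 5.
That gives 3 + 5 + 5 + 4 + 3 + 3 + 3 + 1 + 4 + 1 + 3 + 3 = 38 chips with no colour reaching 6.
The next chip forces some colour to 6, so 38 + 1 = 39.

39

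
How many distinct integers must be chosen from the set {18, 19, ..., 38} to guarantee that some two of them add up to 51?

14

Two chosen integers sum to 51 exactly when both halves of some pair {x, 51−x} with 18 ≤ x ≤ 51−x ≤ 33 are chosen — 8 such pairs.
The remaining 5 elements (those with no distinct partner in range) can never complete a 51-sum, so the worst case takes all of them and one from each pair: 5 + 8 = 13.
The 14th integer has to be the second member of some pair, so 13 + 1 = 14.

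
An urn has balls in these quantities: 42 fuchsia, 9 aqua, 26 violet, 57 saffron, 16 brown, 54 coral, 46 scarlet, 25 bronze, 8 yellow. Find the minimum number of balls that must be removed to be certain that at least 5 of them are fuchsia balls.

246

In the worst case for collecting fuchsia balls, every non-fuchsia ball comes out first.
There are 9 + 26 + 57 + 16 + 54 + 46 + 25 + 8 = 241 non-fuchsia balls altogether.
After those, each further ball must be fuchsia, so 241 + 5 = 246 draws guarantee 5 fuchsia balls.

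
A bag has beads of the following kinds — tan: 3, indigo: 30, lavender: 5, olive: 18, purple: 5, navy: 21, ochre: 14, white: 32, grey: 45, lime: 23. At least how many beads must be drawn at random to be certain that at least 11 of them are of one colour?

An adversary could hand out at most 10 beads per colour (tan, lavender, purple run out sooner): 3 + 10 + 5 + 10 + 5 + 10 + 10 + 10 + 10 + 10 = 83 beads and still no colour has 11.
Pigeonhole: one more bead lands in a colour already at 10, so 84 draws are enough and 83 are not.

84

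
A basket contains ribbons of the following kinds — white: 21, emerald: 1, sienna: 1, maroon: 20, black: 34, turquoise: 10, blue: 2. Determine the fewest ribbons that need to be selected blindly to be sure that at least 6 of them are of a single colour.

The 7 colours are the holes; the ribbons drawn are the pigeons.
To avoid 6 of any one colour, the worst case takes at most 5 of each colour, or every ribbon of a colour that has fewer than 5.
That gives 5 + 1 + 1 + 5 + 5 + 5 + 2 = 24 ribbons with no colour reaching 6.
The next ribbon forces some colour to 6, so 24 + 1 = 25.

25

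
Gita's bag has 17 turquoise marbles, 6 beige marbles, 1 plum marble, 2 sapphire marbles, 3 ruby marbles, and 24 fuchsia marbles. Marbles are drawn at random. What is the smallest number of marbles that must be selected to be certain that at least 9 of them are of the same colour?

An adversary could hand out at most 8 marbles per colour (4 colours run out sooner): 8 + 6 + 1 + 2 + 3 + 8 = 28 marbles and still no colour has 9.
One more marble lands in a colour already at 8, so 29 draws are enough and 28 are not.

29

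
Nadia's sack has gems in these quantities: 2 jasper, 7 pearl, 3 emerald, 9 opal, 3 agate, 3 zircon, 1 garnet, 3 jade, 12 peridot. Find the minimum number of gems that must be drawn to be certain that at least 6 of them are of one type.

31

By the pigeonhole principle, the 9 types are the holes; the gems drawn are the pigeons.
To avoid 6 of any one type, the worst case takes at most 5 of each type, or every gem of a type that has fewer than 5.
That gives 2 + 5 + 3 + 5 + 3 + 3 + 1 + 3 + 5 = 30 gems with no type reaching 6.
The next gem forces some type to 6, so 30 + 1 = 31.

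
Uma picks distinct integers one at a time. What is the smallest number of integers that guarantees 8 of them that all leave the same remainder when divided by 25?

By the pigeonhole principle, the 25 residue classes mod 25 are the pigeonholes.
With 175 integers one could put 7 in each residue class and have no class reach 8.
The 176th integer pushes some class to 8, so 25·7 + 1 = 176.

176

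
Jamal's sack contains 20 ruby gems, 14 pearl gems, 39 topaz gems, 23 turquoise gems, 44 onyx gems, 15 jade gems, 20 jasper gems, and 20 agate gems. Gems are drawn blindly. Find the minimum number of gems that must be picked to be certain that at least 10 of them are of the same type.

An adversary could hand out at most 9 gems per type: 9 + 9 + 9 + 9 + 9 + 9 + 9 + 9 = 72 gems and still no type has 10.
One more gem lands in a type already at 9, so 73 draws are enough and 72 are not.

73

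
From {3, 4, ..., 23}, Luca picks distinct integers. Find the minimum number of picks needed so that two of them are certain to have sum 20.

A set avoiding the sum 20 can contain at most one of each pair {x, 20−x}, plus the 7 elements whose complement lies outside the range or equal to its own complement.
The integers 10, …, 23 (14 of them) are such a set: any two sum to at least 10+11 = 21 > 20.
Pigeonhole: any 15th integer completes one of the 7 pairs, so 15 choices force a sum of 20.

15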